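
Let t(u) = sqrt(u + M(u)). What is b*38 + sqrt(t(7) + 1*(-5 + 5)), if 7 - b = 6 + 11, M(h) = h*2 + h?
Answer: -380 + sqrt(2)*7**(1/4) ≈ -377.70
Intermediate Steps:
M(h) = 3*h (M(h) = 2*h + h = 3*h)
t(u) = 2*sqrt(u) (t(u) = sqrt(u + 3*u) = sqrt(4*u) = 2*sqrt(u))
b = -10 (b = 7 - (6 + 11) = 7 - 1*17 = 7 - 17 = -10)
b*38 + sqrt(t(7) + 1*(-5 + 5)) = -10*38 + sqrt(2*sqrt(7) + 1*(-5 + 5)) = -380 + sqrt(2*sqrt(7) + 1*0) = -380 + sqrt(2*sqrt(7) + 0) = -380 + sqrt(2*sqrt(7)) = -380 + sqrt(2)*7**(1/4)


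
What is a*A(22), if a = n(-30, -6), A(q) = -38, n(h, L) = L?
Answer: 228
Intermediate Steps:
a = -6
a*A(22) = -6*(-38) = 228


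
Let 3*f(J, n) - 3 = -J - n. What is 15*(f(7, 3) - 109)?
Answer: -1670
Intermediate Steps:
f(J, n) = 1 - J/3 - n/3 (f(J, n) = 1 + (-J - n)/3 = 1 + (-J/3 - n/3) = 1 - J/3 - n/3)
15*(f(7, 3) - 109) = 15*((1 - 1/3*7 - 1/3*3) - 109) = 15*((1 - 7/3 - 1) - 109) = 15*(-7/3 - 109) = 15*(-334/3) = -1670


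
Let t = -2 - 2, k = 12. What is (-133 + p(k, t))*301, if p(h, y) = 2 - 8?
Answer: -41839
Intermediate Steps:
t = -4
p(h, y) = -6
(-133 + p(k, t))*301 = (-133 - 6)*301 = -139*301 = -41839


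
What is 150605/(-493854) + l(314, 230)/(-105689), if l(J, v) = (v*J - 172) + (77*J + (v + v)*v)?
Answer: -115688640049/52194935406 ≈ -2.2165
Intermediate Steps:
l(J, v) = -172 + 2*v² + 77*J + J*v (l(J, v) = (J*v - 172) + (77*J + (2*v)*v) = (-172 + J*v) + (77*J + 2*v²) = (-172 + J*v) + (2*v² + 77*J) = -172 + 2*v² + 77*J + J*v)
150605/(-493854) + l(314, 230)/(-105689) = 150605/(-493854) + (-172 + 2*230² + 77*314 + 314*230)/(-105689) = 150605*(-1/493854) + (-172 + 2*52900 + 24178 + 72220)*(-1/105689) = -150605/493854 + (-172 + 105800 + 24178 + 72220)*(-1/105689) = -150605/493854 + 202026*(-1/105689) = -150605/493854 - 202026/105689 = -115688640049/52194935406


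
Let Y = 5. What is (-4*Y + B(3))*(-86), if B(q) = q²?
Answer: 946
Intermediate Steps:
(-4*Y + B(3))*(-86) = (-4*5 + 3²)*(-86) = (-20 + 9)*(-86) = -11*(-86) = 946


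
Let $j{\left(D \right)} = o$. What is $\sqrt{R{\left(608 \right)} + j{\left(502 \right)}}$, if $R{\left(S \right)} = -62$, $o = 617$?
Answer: $\sqrt{555} \approx 23.558$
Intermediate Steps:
$j{\left(D \right)} = 617$
$\sqrt{R{\left(608 \right)} + j{\left(502 \right)}} = \sqrt{-62 + 617} = \sqrt{555}$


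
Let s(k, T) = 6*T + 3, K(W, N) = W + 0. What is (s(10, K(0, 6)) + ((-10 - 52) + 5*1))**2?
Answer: 2916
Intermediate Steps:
K(W, N) = W
s(k, T) = 3 + 6*T
(s(10, K(0, 6)) + ((-10 - 52) + 5*1))**2 = ((3 + 6*0) + ((-10 - 52) + 5*1))**2 = ((3 + 0) + (-62 + 5))**2 = (3 - 57)**2 = (-54)**2 = 2916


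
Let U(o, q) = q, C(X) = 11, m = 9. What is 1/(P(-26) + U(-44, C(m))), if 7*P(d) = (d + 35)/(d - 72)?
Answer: 686/7537 ≈ 0.091018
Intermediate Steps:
P(d) = (35 + d)/(7*(-72 + d)) (P(d) = ((d + 35)/(d - 72))/7 = ((35 + d)/(-72 + d))/7 = (35 + d)/(7*(-72 + d)))
1/(P(-26) + U(-44, C(m))) = 1/((35 - 26)/(7*(-72 - 26)) + 11) = 1/((⅐)*9/(-98) + 11) = 1/((⅐)*(-1/98)*9 + 11) = 1/(-9/686 + 11) = 1/(7537/686) = 686/7537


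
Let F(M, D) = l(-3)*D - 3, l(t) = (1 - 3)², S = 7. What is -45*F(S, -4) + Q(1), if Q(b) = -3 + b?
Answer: 853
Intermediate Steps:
l(t) = 4 (l(t) = (-2)² = 4)
F(M, D) = -3 + 4*D (F(M, D) = 4*D - 3 = -3 + 4*D)
-45*F(S, -4) + Q(1) = -45*(-3 + 4*(-4)) + (-3 + 1) = -45*(-3 - 16) - 2 = -45*(-19) - 2 = 855 - 2 = 853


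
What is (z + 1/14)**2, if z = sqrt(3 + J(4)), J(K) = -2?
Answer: 225/196 ≈ 1.1480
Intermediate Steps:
z = 1 (z = sqrt(3 - 2) = sqrt(1) = 1)
(z + 1/14)**2 = (1 + 1/14)**2 = (15/14)**2 = 225/196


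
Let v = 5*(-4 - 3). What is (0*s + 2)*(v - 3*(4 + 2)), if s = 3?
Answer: -106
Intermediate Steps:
v = -35 (v = 5*(-7) = -35)
(0*s + 2)*(v - 3*(4 + 2)) = (0*3 + 2)*(-35 - 3*(4 + 2)) = (0 + 2)*(-35 - 3*6) = 2*(-35 - 18) = 2*(-53) = -106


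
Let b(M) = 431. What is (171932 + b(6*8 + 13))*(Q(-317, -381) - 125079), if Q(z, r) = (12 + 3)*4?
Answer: -21548649897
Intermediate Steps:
Q(z, r) = 60 (Q(z, r) = 15*4 = 60)
(171932 + b(6*8 + 13))*(Q(-317, -381) - 125079) = (171932 + 431)*(60 - 125079) = 172363*(-125019) = -21548649897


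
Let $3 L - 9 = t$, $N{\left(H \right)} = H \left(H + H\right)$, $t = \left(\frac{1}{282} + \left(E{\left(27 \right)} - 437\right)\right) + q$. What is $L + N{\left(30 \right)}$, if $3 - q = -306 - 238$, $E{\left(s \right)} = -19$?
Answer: $\frac{1551001}{846} \approx 1833.3$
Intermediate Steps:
$q = 547$ ($q = 3 - \left(-306 - 238\right) = 3 - -544 = 3 + 544 = 547$)
$t = \frac{25663}{282}$ ($t = \left(\frac{1}{282} - 456\right) + 547 = - \frac{128591}{282} + 547 = \frac{25663}{282} \approx 91.004$)
$N{\left(H \right)} = 2 H^{2}$ ($N{\left(H \right)} = H 2 H = 2 H^{2}$)
$L = \frac{28201}{846}$ ($L = 3 + \frac{1}{3} \cdot \frac{25663}{282} = 3 + \frac{25663}{846} = \frac{28201}{846} \approx 33.335$)
$L + N{\left(30 \right)} = \frac{28201}{846} + 2 \cdot 30^{2} = \frac{28201}{846} + 2 \cdot 900 = \frac{28201}{846} + 1800 = \frac{1551001}{846}$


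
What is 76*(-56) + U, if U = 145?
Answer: -4111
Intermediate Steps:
76*(-56) + U = 76*(-56) + 145 = -4256 + 145 = -4111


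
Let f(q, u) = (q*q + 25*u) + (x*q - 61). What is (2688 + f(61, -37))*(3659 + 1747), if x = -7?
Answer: 27008376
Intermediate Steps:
f(q, u) = -61 + q² - 7*q + 25*u (f(q, u) = (q*q + 25*u) + (-7*q - 61) = (q² + 25*u) + (-61 - 7*q) = -61 + q² - 7*q + 25*u)
(2688 + f(61, -37))*(3659 + 1747) = (2688 + (-61 + 61² - 7*61 + 25*(-37)))*(3659 + 1747) = (2688 + (-61 + 3721 - 427 - 925))*5406 = (2688 + 2308)*5406 = 4996*5406 = 27008376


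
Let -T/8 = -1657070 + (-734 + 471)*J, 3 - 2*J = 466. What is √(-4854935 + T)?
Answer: √7914549 ≈ 2813.3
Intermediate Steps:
J = -463/2 (J = 3/2 - ½*466 = 3/2 - 233 = -463/2 ≈ -231.50)
T = 12769484 (T = -8*(-1657070 + (-734 + 471)*(-463/2)) = -8*(-1657070 - 263*(-463/2)) = -8*(-1657070 + 121769/2) = -8*(-3192371/2) = 12769484)
√(-4854935 + T) = √(-4854935 + 12769484) = √7914549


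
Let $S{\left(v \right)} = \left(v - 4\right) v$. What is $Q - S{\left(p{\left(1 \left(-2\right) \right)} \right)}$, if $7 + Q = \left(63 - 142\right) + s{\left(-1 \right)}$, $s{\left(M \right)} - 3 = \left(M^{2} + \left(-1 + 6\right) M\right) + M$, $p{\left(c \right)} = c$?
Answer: $-100$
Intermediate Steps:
$s{\left(M \right)} = 3 + M^{2} + 6 M$ ($s{\left(M \right)} = 3 + \left(\left(M^{2} + \left(-1 + 6\right) M\right) + M\right) = 3 + \left(\left(M^{2} + 5 M\right) + M\right) = 3 + \left(M^{2} + 6 M\right) = 3 + M^{2} + 6 M$)
$Q = -88$ ($Q = -7 + \left(\left(63 - 142\right) + \left(3 + \left(-1\right)^{2} + 6 \left(-1\right)\right)\right) = -7 + \left(-79 + \left(3 + 1 - 6\right)\right) = -7 - 81 = -88$)
$S{\left(v \right)} = v \left(-4 + v\right)$ ($S{\left(v \right)} = \left(-4 + v\right) v = v \left(-4 + v\right)$)
$Q - S{\left(p{\left(1 \left(-2\right) \right)} \right)} = -88 - 1 \left(-2\right) \left(-4 + 1 \left(-2\right)\right) = -88 - - 2 \left(-4 - 2\right) = -88 - \left(-2\right) \left(-6\right) = -88 - 12 = -100$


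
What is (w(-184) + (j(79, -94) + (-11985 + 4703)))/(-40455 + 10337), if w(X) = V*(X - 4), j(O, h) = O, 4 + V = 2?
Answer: 6827/30118 ≈ 0.22668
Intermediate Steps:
V = -2 (V = -4 + 2 = -2)
w(X) = 8 - 2*X (w(X) = -2*(X - 4) = -2*(-4 + X) = 8 - 2*X)
(w(-184) + (j(79, -94) + (-11985 + 4703)))/(-40455 + 10337) = ((8 - 2*(-184)) + (79 + (-11985 + 4703)))/(-40455 + 10337) = ((8 + 368) + (79 - 7282))/(-30118) = (376 - 7203)*(-1/30118) = -6827*(-1/30118) = 6827/30118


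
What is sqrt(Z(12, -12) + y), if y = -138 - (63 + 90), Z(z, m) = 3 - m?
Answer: 2*I*sqrt(69) ≈ 16.613*I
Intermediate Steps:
y = -291 (y = -138 - 1*153 = -138 - 153 = -291)
sqrt(Z(12, -12) + y) = sqrt((3 - 1*(-12)) - 291) = sqrt((3 + 12) - 291) = sqrt(15 - 291) = sqrt(-276) = 2*I*sqrt(69)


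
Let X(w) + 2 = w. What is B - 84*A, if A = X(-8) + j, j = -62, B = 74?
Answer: 6122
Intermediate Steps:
X(w) = -2 + w
A = -72 (A = (-2 - 8) - 62 = -10 - 62 = -72)
B - 84*A = 74 - 84*(-72) = 74 + 6048 = 6122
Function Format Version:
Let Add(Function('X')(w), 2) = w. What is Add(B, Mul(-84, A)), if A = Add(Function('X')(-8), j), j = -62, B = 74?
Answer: 6122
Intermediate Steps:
Function('X')(w) = Add(-2, w)
A = -72 (A = Add(Add(-2, -8), -62) = Add(-10, -62) = -72)
Add(B, Mul(-84, A)) = Add(74, Mul(-84, -72)) = Add(74, 6048) = 6122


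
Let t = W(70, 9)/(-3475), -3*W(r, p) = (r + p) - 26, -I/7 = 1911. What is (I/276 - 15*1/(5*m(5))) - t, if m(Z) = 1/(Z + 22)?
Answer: -124177051/959100 ≈ -129.47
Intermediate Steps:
m(Z) = 1/(22 + Z)
I = -13377 (I = -7*1911 = -13377)
W(r, p) = 26/3 - p/3 - r/3 (W(r, p) = -((r + p) - 26)/3 = -((p + r) - 26)/3 = -(-26 + p + r)/3 = 26/3 - p/3 - r/3)
t = 53/10425 (t = (26/3 - ⅓*9 - ⅓*70)/(-3475) = (26/3 - 3 - 70/3)*(-1/3475) = -53/3*(-1/3475) = 53/10425 ≈ 0.0050839)
(I/276 - 15*1/(5*m(5))) - t = (-13377/276 - 15/(5/(22 + 5))) - 1*53/10425 = (-13377*1/276 - 15/(5/27)) - 53/10425 = (-4459/92 - 15/((1/27)*5)) - 53/10425 = (-4459/92 - 15/5/27) - 53/10425 = (-4459/92 - 15*27/5) - 53/10425 = (-4459/92 - 81) - 53/10425 = -11911/92 - 53/10425 = -124177051/959100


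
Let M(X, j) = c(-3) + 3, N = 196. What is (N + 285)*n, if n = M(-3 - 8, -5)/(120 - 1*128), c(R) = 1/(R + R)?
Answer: -8177/48 ≈ -170.35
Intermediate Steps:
c(R) = 1/(2*R)
M(X, j) = 17/6 (M(X, j) = (½)/(-3) + 3 = (½)*(-⅓) + 3 = -⅙ + 3 = 17/6)
n = -17/48 (n = 17/(6*(120 - 1*128)) = 17/(6*(120 - 128)) = (17/6)/(-8) = (17/6)*(-⅛) = -17/48 ≈ -0.35417)
(N + 285)*n = (196 + 285)*(-17/48) = 481*(-17/48) = -8177/48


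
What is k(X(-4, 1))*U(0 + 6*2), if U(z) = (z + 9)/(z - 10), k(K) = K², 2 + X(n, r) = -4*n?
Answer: 2058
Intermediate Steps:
X(n, r) = -2 - 4*n
U(z) = (9 + z)/(-10 + z)
k(X(-4, 1))*U(0 + 6*2) = (-2 - 4*(-4))²*((9 + (0 + 6*2))/(-10 + (0 + 6*2))) = (-2 + 16)²*((9 + (0 + 12))/(-10 + (0 + 12))) = 14²*((9 + 12)/(-10 + 12)) = 196*(21/2) = 2058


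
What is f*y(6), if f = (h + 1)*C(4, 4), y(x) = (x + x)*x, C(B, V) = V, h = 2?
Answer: 864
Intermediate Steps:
y(x) = 2*x² (y(x) = (2*x)*x = 2*x²)
f = 12 (f = (2 + 1)*4 = 3*4 = 12)
f*y(6) = 12*(2*6²) = 12*(2*36) = 12*72 = 864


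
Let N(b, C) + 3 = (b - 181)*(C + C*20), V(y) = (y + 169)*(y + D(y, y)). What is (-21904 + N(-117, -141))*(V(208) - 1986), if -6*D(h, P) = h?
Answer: 163560048622/3 ≈ 5.4520e+10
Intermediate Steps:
D(h, P) = -h/6
V(y) = 5*y*(169 + y)/6 (V(y) = (y + 169)*(y - y/6) = (169 + y)*(5*y/6) = 5*y*(169 + y)/6)
N(b, C) = -3 + 21*C*(-181 + b) (N(b, C) = -3 + (b - 181)*(C + C*20) = -3 + (-181 + b)*(C + 20*C) = -3 + (-181 + b)*(21*C) = -3 + 21*C*(-181 + b))
(-21904 + N(-117, -141))*(V(208) - 1986) = (-21904 + (-3 - 3801*(-141) + 21*(-141)*(-117)))*((5/6)*208*(169 + 208) - 1986) = (-21904 + (-3 + 535941 + 346437))*((5/6)*208*377 - 1986) = (-21904 + 882375)*(196040/3 - 1986) = 860471*(190082/3) = 163560048622/3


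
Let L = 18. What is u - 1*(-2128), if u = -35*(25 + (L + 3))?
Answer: 518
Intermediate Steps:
u = -1610 (u = -35*(25 + (18 + 3)) = -35*(25 + 21) = -35*46 = -1610)
u - 1*(-2128) = -1610 - 1*(-2128) = -1610 + 2128 = 518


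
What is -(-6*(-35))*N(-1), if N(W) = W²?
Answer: -210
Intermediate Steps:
-(-6*(-35))*N(-1) = -(-6*(-35))*(-1)² = -210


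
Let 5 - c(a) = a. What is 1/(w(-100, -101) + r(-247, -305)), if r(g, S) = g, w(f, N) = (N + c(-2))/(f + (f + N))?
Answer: -301/74253 ≈ -0.0040537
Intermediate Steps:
c(a) = 5 - a
w(f, N) = (7 + N)/(N + 2*f) (w(f, N) = (N + (5 - 1*(-2)))/(f + (f + N)) = (N + (5 + 2))/(f + (N + f)) = (N + 7)/(N + 2*f) = (7 + N)/(N + 2*f))
1/(w(-100, -101) + r(-247, -305)) = 1/((7 - 101)/(-101 + 2*(-100)) - 247) = 1/(-94/(-101 - 200) - 247) = 1/(-94/(-301) - 247) = 1/(-1/301*(-94) - 247) = 1/(94/301 - 247) = 1/(-74253/301) = -301/74253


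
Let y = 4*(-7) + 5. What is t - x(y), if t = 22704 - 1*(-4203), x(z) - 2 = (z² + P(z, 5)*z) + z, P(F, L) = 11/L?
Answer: 132248/5 ≈ 26450.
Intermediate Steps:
y = -23 (y = -28 + 5 = -23)
x(z) = 2 + z² + 16*z/5 (x(z) = 2 + ((z² + (11/5)*z) + z) = 2 + ((z² + (11*(⅕))*z) + z) = 2 + ((z² + 11*z/5) + z) = 2 + (z² + 16*z/5) = 2 + z² + 16*z/5)
t = 26907 (t = 22704 + 4203 = 26907)
t - x(y) = 26907 - (2 + (-23)² + (16/5)*(-23)) = 26907 - (2 + 529 - 368/5) = 26907 - 1*2287/5 = 26907 - 2287/5 = 132248/5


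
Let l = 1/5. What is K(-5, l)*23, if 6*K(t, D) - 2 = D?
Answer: 253/30 ≈ 8.4333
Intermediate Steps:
l = ⅕ ≈ 0.20000
K(t, D) = ⅓ + D/6
K(-5, l)*23 = (⅓ + (⅙)*(⅕))*23 = (⅓ + 1/30)*23 = (11/30)*23 = 253/30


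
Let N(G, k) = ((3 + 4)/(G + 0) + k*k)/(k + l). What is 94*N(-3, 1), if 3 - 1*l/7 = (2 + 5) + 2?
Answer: 376/123 ≈ 3.0569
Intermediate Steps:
l = -42 (l = 21 - 7*((2 + 5) + 2) = 21 - 7*(7 + 2) = 21 - 7*9 = 21 - 63 = -42)
N(G, k) = (k² + 7/G)/(-42 + k) (N(G, k) = ((3 + 4)/(G + 0) + k*k)/(k - 42) = (7/G + k²)/(-42 + k) = (k² + 7/G)/(-42 + k))
94*N(-3, 1) = 94*((7 - 3*1²)/((-3)*(-42 + 1))) = 94*(-⅓*(7 - 3*1)/(-41)) = 94*(-⅓*(-1/41)*(7 - 3)) = 94*(-⅓*(-1/41)*4) = 94*(4/123) = 376/123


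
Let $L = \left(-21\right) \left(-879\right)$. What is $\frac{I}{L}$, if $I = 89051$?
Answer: $\frac{89051}{18459} \approx 4.8243$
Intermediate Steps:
$L = 18459$
$\frac{I}{L} = \frac{89051}{18459}$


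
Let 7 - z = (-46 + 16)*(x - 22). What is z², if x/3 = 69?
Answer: 30880249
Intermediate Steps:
x = 207 (x = 3*69 = 207)
z = 5557 (z = 7 - (-46 + 16)*(207 - 22) = 7 - (-30)*185 = 7 - 1*(-5550) = 7 + 5550 = 5557)
z² = 5557² = 30880249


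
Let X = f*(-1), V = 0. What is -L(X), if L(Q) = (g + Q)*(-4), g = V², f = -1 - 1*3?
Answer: 16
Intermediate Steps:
f = -4 (f = -1 - 3 = -4)
g = 0 (g = 0² = 0)
X = 4 (X = -4*(-1) = 4)
L(Q) = -4*Q (L(Q) = (0 + Q)*(-4) = Q*(-4) = -4*Q)
-L(X) = -(-4)*4 = -1*(-16) = 16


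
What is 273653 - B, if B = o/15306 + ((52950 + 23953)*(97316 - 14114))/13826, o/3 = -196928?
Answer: -3334697007582/17635063 ≈ -1.8909e+5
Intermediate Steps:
o = -590784 (o = 3*(-196928) = -590784)
B = 8160584902721/17635063 (B = -590784/15306 + ((52950 + 23953)*(97316 - 14114))/13826 = -590784*1/15306 + (76903*83202)*(1/13826) = -98464/2551 + 6398483406*(1/13826) = -98464/2551 + 3199241703/6913 = 8160584902721/17635063 ≈ 4.6275e+5)
273653 - B = 273653 - 1*8160584902721/17635063 = 273653 - 8160584902721/17635063 = -3334697007582/17635063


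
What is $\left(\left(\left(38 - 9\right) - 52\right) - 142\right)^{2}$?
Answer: $27225$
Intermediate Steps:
$\left(\left(\left(38 - 9\right) - 52\right) - 142\right)^{2} = \left(\left(29 - 52\right) - 142\right)^{2} = \left(-23 - 142\right)^{2} = \left(-165\right)^{2} = 27225$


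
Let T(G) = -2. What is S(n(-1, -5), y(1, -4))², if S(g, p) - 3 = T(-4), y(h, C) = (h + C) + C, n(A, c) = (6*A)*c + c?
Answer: 1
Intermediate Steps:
n(A, c) = c + 6*A*c (n(A, c) = 6*A*c + c = c + 6*A*c)
y(h, C) = h + 2*C (y(h, C) = (C + h) + C = h + 2*C)
S(g, p) = 1 (S(g, p) = 3 - 2 = 1)
S(n(-1, -5), y(1, -4))² = 1² = 1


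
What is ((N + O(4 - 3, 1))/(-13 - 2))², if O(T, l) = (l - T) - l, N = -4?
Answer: ⅑ ≈ 0.11111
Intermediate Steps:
O(T, l) = -T
((N + O(4 - 3, 1))/(-13 - 2))² = ((-4 - (4 - 3))/(-13 - 2))² = ((-4 - 1*1)/(-15))² = ((-4 - 1)*(-1/15))² = (-5*(-1/15))² = (⅓)² = ⅑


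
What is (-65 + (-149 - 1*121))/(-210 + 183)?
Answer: 335/27 ≈ 12.407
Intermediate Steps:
(-65 + (-149 - 1*121))/(-210 + 183) = (-65 + (-149 - 121))/(-27) = (-65 - 270)*(-1/27) = -335*(-1/27) = 335/27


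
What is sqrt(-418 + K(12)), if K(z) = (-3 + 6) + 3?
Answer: 2*I*sqrt(103) ≈ 20.298*I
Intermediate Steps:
K(z) = 6 (K(z) = 3 + 3 = 6)
sqrt(-418 + K(12)) = sqrt(-418 + 6) = sqrt(-412) = 2*I*sqrt(103)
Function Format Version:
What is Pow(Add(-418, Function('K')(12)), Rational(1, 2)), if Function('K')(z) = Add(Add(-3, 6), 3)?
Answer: Mul(2, I, Pow(103, Rational(1, 2))) ≈ Mul(20.298, I)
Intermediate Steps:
Function('K')(z) = 6 (Function('K')(z) = Add(3, 3) = 6)
Pow(Add(-418, Function('K')(12)), Rational(1, 2)) = Pow(Add(-418, 6), Rational(1, 2)) = Pow(-412, Rational(1, 2)) = Mul(2, I, Pow(103, Rational(1, 2)))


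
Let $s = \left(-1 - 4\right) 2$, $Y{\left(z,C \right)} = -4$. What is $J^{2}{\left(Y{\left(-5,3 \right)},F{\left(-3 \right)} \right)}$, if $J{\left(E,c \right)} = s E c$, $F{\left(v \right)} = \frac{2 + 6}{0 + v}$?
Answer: $\frac{102400}{9} \approx 11378.0$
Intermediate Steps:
$s = -10$ ($s = \left(-5\right) 2 = -10$)
$F{\left(v \right)} = \frac{8}{v}$
$J{\left(E,c \right)} = - 10 E c$
$J^{2}{\left(Y{\left(-5,3 \right)},F{\left(-3 \right)} \right)} = \left(\left(-10\right) \left(-4\right) \frac{8}{-3}\right)^{2} = \left(\left(-10\right) \left(-4\right) 8 \left(- \frac{1}{3}\right)\right)^{2} = \left(\left(-10\right) \left(-4\right) \left(- \frac{8}{3}\right)\right)^{2} = \left(- \frac{320}{3}\right)^{2} = \frac{102400}{9}$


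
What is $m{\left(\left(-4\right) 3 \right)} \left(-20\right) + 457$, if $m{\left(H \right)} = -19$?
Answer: $837$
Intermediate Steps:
$m{\left(\left(-4\right) 3 \right)} \left(-20\right) + 457 = \left(-19\right) \left(-20\right) + 457 = 380 + 457 = 837$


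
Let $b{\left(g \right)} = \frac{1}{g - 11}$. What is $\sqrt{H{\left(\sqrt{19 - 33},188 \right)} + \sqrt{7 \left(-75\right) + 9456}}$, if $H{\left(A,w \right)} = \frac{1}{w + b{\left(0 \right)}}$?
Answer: $\frac{\sqrt{22737 + 4272489 \sqrt{8931}}}{2067} \approx 9.7216$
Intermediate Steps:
$b{\left(g \right)} = \frac{1}{-11 + g}$
$H{\left(A,w \right)} = \frac{1}{- \frac{1}{11} + w}$ ($H{\left(A,w \right)} = \frac{1}{w + \frac{1}{-11 + 0}} = \frac{1}{w + \frac{1}{-11}} = \frac{1}{w - \frac{1}{11}} = \frac{1}{- \frac{1}{11} + w}$)
$\sqrt{H{\left(\sqrt{19 - 33},188 \right)} + \sqrt{7 \left(-75\right) + 9456}} = \sqrt{\frac{11}{-1 + 11 \cdot 188} + \sqrt{7 \left(-75\right) + 9456}} = \sqrt{\frac{11}{-1 + 2068} + \sqrt{-525 + 9456}} = \sqrt{\frac{11}{2067} + \sqrt{8931}}$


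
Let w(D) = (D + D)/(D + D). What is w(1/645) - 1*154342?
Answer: -154341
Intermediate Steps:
w(D) = 1 (w(D) = (2*D)/((2*D)) = (2*D)*(1/(2*D)) = 1)
w(1/645) - 1*154342 = 1 - 1*154342 = 1 - 154342 = -154341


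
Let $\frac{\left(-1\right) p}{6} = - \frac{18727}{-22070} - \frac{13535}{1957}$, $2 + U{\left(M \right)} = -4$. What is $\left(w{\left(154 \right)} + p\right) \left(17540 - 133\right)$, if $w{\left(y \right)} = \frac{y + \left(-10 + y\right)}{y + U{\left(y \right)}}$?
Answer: $\frac{10376090058893}{15515210} \approx 6.6877 \cdot 10^{5}$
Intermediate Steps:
$U{\left(M \right)} = -6$ ($U{\left(M \right)} = -2 - 4 = -6$)
$w{\left(y \right)} = \frac{-10 + 2 y}{-6 + y}$ ($w{\left(y \right)} = \frac{y + \left(-10 + y\right)}{y - 6} = \frac{-10 + 2 y}{-6 + y}$)
$p = \frac{786206133}{21595495}$ ($p = - 6 \left(- \frac{18727}{-22070} - \frac{13535}{1957}\right) = - 6 \left(\left(-18727\right) \left(- \frac{1}{22070}\right) - \frac{13535}{1957}\right) = - 6 \left(\frac{18727}{22070} - \frac{13535}{1957}\right) = \left(-6\right) \left(- \frac{262068711}{43190990}\right) = \frac{786206133}{21595495} \approx 36.406$)
$\left(w{\left(154 \right)} + p\right) \left(17540 - 133\right) = \left(\frac{2 \left(-5 + 154\right)}{-6 + 154} + \frac{786206133}{21595495}\right) \left(17540 - 133\right) = \left(2 \cdot \frac{1}{148} \cdot 149 + \frac{786206133}{21595495}\right) 17407 = \left(\frac{149}{74} + \frac{786206133}{21595495}\right) 17407 = \frac{61396982597}{1598066630} \cdot 17407 = \frac{10376090058893}{15515210}$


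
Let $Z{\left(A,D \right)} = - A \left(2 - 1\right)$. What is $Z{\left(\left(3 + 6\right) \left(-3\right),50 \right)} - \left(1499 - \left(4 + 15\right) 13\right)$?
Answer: $-1225$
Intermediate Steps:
$Z{\left(A,D \right)} = - A$ ($Z{\left(A,D \right)} = - A 1 = - A$)
$Z{\left(\left(3 + 6\right) \left(-3\right),50 \right)} - \left(1499 - \left(4 + 15\right) 13\right) = - \left(3 + 6\right) \left(-3\right) - \left(1499 - \left(4 + 15\right) 13\right) = - 9 \left(-3\right) + \left(19 \cdot 13 - 1499\right) = \left(-1\right) \left(-27\right) + \left(247 - 1499\right) = 27 - 1252 = -1225$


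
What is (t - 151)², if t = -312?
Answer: 214369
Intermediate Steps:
(t - 151)² = (-312 - 151)² = (-463)² = 214369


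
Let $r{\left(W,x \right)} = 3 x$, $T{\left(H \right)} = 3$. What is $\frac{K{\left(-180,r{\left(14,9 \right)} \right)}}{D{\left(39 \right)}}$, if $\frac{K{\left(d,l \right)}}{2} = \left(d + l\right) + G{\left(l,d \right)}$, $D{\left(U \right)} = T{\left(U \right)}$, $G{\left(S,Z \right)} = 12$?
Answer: $-94$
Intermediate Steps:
$D{\left(U \right)} = 3$
$K{\left(d,l \right)} = 24 + 2 d + 2 l$ ($K{\left(d,l \right)} = 2 \left(\left(d + l\right) + 12\right) = 2 \left(12 + d + l\right) = 24 + 2 d + 2 l$)
$\frac{K{\left(-180,r{\left(14,9 \right)} \right)}}{D{\left(39 \right)}} = \frac{24 + 2 \left(-180\right) + 2 \cdot 3 \cdot 9}{3} = \left(24 - 360 + 2 \cdot 27\right) \frac{1}{3} = \left(24 - 360 + 54\right) \frac{1}{3} = \left(-282\right) \frac{1}{3} = -94$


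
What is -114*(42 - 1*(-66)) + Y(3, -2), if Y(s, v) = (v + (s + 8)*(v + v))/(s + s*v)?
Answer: -36890/3 ≈ -12297.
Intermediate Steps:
Y(s, v) = (v + 2*v*(8 + s))/(s + s*v) (Y(s, v) = (v + (8 + s)*(2*v))/(s + s*v) = (v + 2*v*(8 + s))/(s + s*v))
-114*(42 - 1*(-66)) + Y(3, -2) = -114*(42 - 1*(-66)) - 2*(17 + 2*3)/(3*(1 - 2)) = -114*(42 + 66) - 2*⅓*(17 + 6)/(-1) = -114*108 - 2*⅓*(-1)*23 = -12312 + 46/3 = -36890/3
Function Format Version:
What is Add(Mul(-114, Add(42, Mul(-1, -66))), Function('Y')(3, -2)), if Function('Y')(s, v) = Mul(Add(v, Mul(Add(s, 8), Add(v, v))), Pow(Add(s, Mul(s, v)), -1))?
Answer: Rational(-36890, 3) ≈ -12297.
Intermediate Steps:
Function('Y')(s, v) = Mul(Pow(Add(s, Mul(s, v)), -1), Add(v, Mul(2, v, Add(8, s)))) (Function('Y')(s, v) = Mul(Add(v, Mul(Add(8, s), Mul(2, v))), Pow(Add(s, Mul(s, v)), -1)) = Mul(Add(v, Mul(2, v, Add(8, s))), Pow(Add(s, Mul(s, v)), -1)) = Mul(Pow(Add(s, Mul(s, v)), -1), Add(v, Mul(2, v, Add(8, s)))))
Add(Mul(-114, Add(42, Mul(-1, -66))), Function('Y')(3, -2)) = Add(Mul(-114, Add(42, Mul(-1, -66))), Mul(-2, Pow(3, -1), Pow(Add(1, -2), -1), Add(17, Mul(2, 3)))) = Add(Mul(-114, Add(42, 66)), Mul(-2, Rational(1, 3), Pow(-1, -1), Add(17, 6))) = Add(Mul(-114, 108), Mul(-2, Rational(1, 3), -1, 23)) = Add(-12312, Rational(46, 3)) = Rational(-36890, 3)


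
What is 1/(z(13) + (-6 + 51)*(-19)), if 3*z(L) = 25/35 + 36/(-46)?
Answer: -483/412976 ≈ -0.0011696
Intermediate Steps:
z(L) = -11/483 (z(L) = (25/35 + 36/(-46))/3 = (25*(1/35) + 36*(-1/46))/3 = (5/7 - 18/23)/3 = (1/3)*(-11/161) = -11/483)
1/(z(13) + (-6 + 51)*(-19)) = 1/(-11/483 + (-6 + 51)*(-19)) = 1/(-11/483 + 45*(-19)) = 1/(-11/483 - 855) = 1/(-412976/483) = -483/412976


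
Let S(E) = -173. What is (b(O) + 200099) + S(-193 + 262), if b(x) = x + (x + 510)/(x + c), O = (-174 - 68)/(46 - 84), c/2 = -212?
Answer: 30142617116/150765 ≈ 1.9993e+5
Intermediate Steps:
c = -424 (c = 2*(-212) = -424)
O = 121/19 (O = -242/(-38) = -242*(-1/38) = 121/19 ≈ 6.3684)
b(x) = x + (510 + x)/(-424 + x) (b(x) = x + (x + 510)/(x - 424) = x + (510 + x)/(-424 + x))
(b(O) + 200099) + S(-193 + 262) = ((510 + (121/19)² - 423*121/19)/(-424 + 121/19) + 200099) - 173 = ((510 + 14641/361 - 51183/19)/(-7935/19) + 200099) - 173 = (-19/7935*(-773726/361) + 200099) - 173 = (773726/150765 + 200099) - 173 = 30168699461/150765 - 173 = 30142617116/150765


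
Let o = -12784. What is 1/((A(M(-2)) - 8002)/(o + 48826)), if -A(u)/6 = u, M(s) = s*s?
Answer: -18021/4013 ≈ -4.4907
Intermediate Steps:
M(s) = s**2
A(u) = -6*u
1/((A(M(-2)) - 8002)/(o + 48826)) = 1/((-6*(-2)**2 - 8002)/(-12784 + 48826)) = 1/((-6*4 - 8002)/36042) = 1/((-24 - 8002)*(1/36042)) = 1/(-8026*1/36042) = 1/(-4013/18021) = -18021/4013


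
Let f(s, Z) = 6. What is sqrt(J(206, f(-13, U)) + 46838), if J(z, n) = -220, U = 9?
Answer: sqrt(46618) ≈ 215.91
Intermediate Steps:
sqrt(J(206, f(-13, U)) + 46838) = sqrt(-220 + 46838) = sqrt(46618)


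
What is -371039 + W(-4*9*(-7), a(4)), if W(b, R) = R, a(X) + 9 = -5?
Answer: -371053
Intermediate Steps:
a(X) = -14 (a(X) = -9 - 5 = -14)
-371039 + W(-4*9*(-7), a(4)) = -371039 - 14 = -371053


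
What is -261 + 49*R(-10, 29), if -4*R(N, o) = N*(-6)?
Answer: -996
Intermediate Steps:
R(N, o) = 3*N/2 (R(N, o) = -N*(-6)/4 = -(-3)*N/2 = 3*N/2)
-261 + 49*R(-10, 29) = -261 + 49*((3/2)*(-10)) = -261 + 49*(-15) = -261 - 735 = -996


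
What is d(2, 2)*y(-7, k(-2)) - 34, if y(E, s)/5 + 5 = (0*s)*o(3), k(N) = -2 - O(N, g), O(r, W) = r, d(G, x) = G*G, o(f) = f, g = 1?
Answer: -134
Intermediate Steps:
d(G, x) = G²
k(N) = -2 - N
y(E, s) = -25 (y(E, s) = -25 + 5*((0*s)*3) = -25 + 5*(0*3) = -25 + 5*0 = -25 + 0 = -25)
d(2, 2)*y(-7, k(-2)) - 34 = 2²*(-25) - 34 = 4*(-25) - 34 = -100 - 34 = -134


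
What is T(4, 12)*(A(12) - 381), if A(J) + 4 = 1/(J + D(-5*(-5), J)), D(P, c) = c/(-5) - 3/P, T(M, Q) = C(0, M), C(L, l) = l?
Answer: -364880/237 ≈ -1539.6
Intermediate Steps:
T(M, Q) = M
D(P, c) = -3/P - c/5 (D(P, c) = c*(-⅕) - 3/P = -c/5 - 3/P = -3/P - c/5)
A(J) = -4 + 1/(-3/25 + 4*J/5) (A(J) = -4 + 1/(J + (-3/((-5*(-5))) - J/5)) = -4 + 1/(J + (-3/25 - J/5)) = -4 + 1/(-3/25 + 4*J/5))
T(4, 12)*(A(12) - 381) = 4*((37 - 80*12)/(-3 + 20*12) - 381) = 4*((37 - 960)/(-3 + 240) - 381) = 4*(-923/237 - 381) = 4*(-91220/237) = -364880/237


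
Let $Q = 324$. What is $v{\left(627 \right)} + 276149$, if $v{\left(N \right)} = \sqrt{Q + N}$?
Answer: $276149 + \sqrt{951} \approx 2.7618 \cdot 10^{5}$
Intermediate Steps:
$v{\left(N \right)} = \sqrt{324 + N}$
$v{\left(627 \right)} + 276149 = \sqrt{324 + 627} + 276149 = \sqrt{951} + 276149 = 276149 + \sqrt{951}$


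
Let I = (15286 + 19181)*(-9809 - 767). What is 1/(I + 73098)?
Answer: -1/364449894 ≈ -2.7439e-9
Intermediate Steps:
I = -364522992 (I = 34467*(-10576) = -364522992)
1/(I + 73098) = 1/(-364522992 + 73098) = 1/(-364449894) = -1/364449894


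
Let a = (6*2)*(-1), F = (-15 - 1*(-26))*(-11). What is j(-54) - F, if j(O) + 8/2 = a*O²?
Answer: -34875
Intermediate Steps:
F = -121 (F = (-15 + 26)*(-11) = 11*(-11) = -121)
a = -12 (a = 12*(-1) = -12)
j(O) = -4 - 12*O²
j(-54) - F = (-4 - 12*(-54)²) - 1*(-121) = (-4 - 12*2916) + 121 = (-4 - 34992) + 121 = -34996 + 121 = -34875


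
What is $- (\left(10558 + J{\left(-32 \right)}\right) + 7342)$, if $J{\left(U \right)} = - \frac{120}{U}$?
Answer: $- \frac{71615}{4} \approx -17904.0$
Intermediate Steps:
$- (\left(10558 + J{\left(-32 \right)}\right) + 7342) = - (\left(10558 - \frac{120}{-32}\right) + 7342) = - (\left(10558 - - \frac{15}{4}\right) + 7342) = - (\left(10558 + \frac{15}{4}\right) + 7342) = - (\frac{42247}{4} + 7342) = \left(-1\right) \frac{71615}{4} = - \frac{71615}{4}$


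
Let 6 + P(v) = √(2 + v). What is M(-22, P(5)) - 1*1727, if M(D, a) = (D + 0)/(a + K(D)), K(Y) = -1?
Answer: -5170/3 + 11*√7/21 ≈ -1721.9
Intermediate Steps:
P(v) = -6 + √(2 + v)
M(D, a) = D/(-1 + a) (M(D, a) = (D + 0)/(a - 1) = D/(-1 + a))
M(-22, P(5)) - 1*1727 = -22/(-1 + (-6 + √(2 + 5))) - 1*1727 = -22/(-1 + (-6 + √7)) - 1727 = -22/(-7 + √7) - 1727 = -1727 - 22/(-7 + √7)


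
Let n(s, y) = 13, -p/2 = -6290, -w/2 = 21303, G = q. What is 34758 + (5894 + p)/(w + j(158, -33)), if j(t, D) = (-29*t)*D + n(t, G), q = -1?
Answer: 3775189128/108613 ≈ 34758.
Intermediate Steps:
G = -1
w = -42606 (w = -2*21303 = -42606)
p = 12580 (p = -2*(-6290) = 12580)
j(t, D) = 13 - 29*D*t (j(t, D) = (-29*t)*D + 13 = -29*D*t + 13 = 13 - 29*D*t)
34758 + (5894 + p)/(w + j(158, -33)) = 34758 + (5894 + 12580)/(-42606 + (13 - 29*(-33)*158)) = 34758 + 18474/(-42606 + (13 + 151206)) = 34758 + 18474/(-42606 + 151219) = 34758 + 18474/108613 = 3775189128/108613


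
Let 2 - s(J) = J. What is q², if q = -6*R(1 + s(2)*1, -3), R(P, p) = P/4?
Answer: 9/4 ≈ 2.2500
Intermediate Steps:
s(J) = 2 - J
R(P, p) = P/4 (R(P, p) = P*(¼) = P/4)
q = -3/2 (q = -3*(1 + (2 - 1*2)*1)/2 = -3*(1 + (2 - 2)*1)/2 = -3*(1 + 0*1)/2 = -3*(1 + 0)/2 = -3/2 ≈ -1.5000)
q² = (-3/2)² = 9/4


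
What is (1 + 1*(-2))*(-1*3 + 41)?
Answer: -38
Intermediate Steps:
(1 + 1*(-2))*(-1*3 + 41) = (1 - 2)*(-3 + 41) = -1*38 = -38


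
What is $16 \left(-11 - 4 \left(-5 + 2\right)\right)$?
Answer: $16$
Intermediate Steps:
$16 \left(-11 - 4 \left(-5 + 2\right)\right) = 16 \left(-11 - -12\right) = 16 \left(-11 + 12\right) = 16 \cdot 1 = 16$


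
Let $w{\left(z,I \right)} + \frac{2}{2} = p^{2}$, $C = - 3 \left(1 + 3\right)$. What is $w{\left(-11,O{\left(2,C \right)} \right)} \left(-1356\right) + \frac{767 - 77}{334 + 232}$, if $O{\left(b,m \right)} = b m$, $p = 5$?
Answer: $- \frac{9209607}{283} \approx -32543.0$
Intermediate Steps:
$C = -12$ ($C = \left(-3\right) 4 = -12$)
$w{\left(z,I \right)} = 24$ ($w{\left(z,I \right)} = -1 + 5^{2} = -1 + 25 = 24$)
$w{\left(-11,O{\left(2,C \right)} \right)} \left(-1356\right) + \frac{767 - 77}{334 + 232} = 24 \left(-1356\right) + \frac{767 - 77}{334 + 232} = -32544 + \frac{690}{566} = -32544 + 690 \cdot \frac{1}{566} = -32544 + \frac{345}{283} = - \frac{9209607}{283}$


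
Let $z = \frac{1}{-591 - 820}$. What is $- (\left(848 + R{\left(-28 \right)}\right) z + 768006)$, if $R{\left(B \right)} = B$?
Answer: $- \frac{1083655646}{1411} \approx -7.6801 \cdot 10^{5}$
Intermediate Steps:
$z = - \frac{1}{1411}$ ($z = \frac{1}{-1411} = - \frac{1}{1411} \approx -0.00070872$)
$- (\left(848 + R{\left(-28 \right)}\right) z + 768006) = - (\left(848 - 28\right) \left(- \frac{1}{1411}\right) + 768006) = - (820 \left(- \frac{1}{1411}\right) + 768006) = - (- \frac{820}{1411} + 768006) = \left(-1\right) \frac{1083655646}{1411} = - \frac{1083655646}{1411}$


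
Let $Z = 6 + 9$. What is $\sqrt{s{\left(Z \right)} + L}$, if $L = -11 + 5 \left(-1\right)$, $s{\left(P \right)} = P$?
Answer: $i \approx 1.0 i$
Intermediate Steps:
$Z = 15$
$L = -16$ ($L = -11 - 5 = -16$)
$\sqrt{s{\left(Z \right)} + L} = \sqrt{15 - 16} = \sqrt{-1} = i$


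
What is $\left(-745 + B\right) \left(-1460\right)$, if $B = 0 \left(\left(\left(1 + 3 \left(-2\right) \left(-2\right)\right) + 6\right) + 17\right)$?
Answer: $1087700$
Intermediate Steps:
$B = 0$ ($B = 0 \left(\left(\left(1 - -12\right) + 6\right) + 17\right) = 0 \left(\left(\left(1 + 12\right) + 6\right) + 17\right) = 0 \left(\left(13 + 6\right) + 17\right) = 0 \left(19 + 17\right) = 0 \cdot 36 = 0$)
$\left(-745 + B\right) \left(-1460\right) = \left(-745 + 0\right) \left(-1460\right) = \left(-745\right) \left(-1460\right) = 1087700$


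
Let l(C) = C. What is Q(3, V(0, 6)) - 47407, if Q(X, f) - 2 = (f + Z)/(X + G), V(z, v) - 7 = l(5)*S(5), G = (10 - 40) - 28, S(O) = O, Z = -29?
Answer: -2607278/55 ≈ -47405.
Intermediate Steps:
G = -58 (G = -30 - 28 = -58)
V(z, v) = 32 (V(z, v) = 7 + 5*5 = 7 + 25 = 32)
Q(X, f) = 2 + (-29 + f)/(-58 + X) (Q(X, f) = 2 + (f - 29)/(X - 58) = 2 + (-29 + f)/(-58 + X))
Q(3, V(0, 6)) - 47407 = (-145 + 32 + 2*3)/(-58 + 3) - 47407 = (-145 + 32 + 6)/(-55) - 47407 = -1/55*(-107) - 47407 = 107/55 - 47407 = -2607278/55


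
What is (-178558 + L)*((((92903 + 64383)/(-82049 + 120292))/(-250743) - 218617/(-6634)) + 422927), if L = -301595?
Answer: -4306395177425517541762141/21204839206022 ≈ -2.0309e+11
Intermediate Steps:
(-178558 + L)*((((92903 + 64383)/(-82049 + 120292))/(-250743) - 218617/(-6634)) + 422927) = (-178558 - 301595)*((((92903 + 64383)/(-82049 + 120292))/(-250743) - 218617/(-6634)) + 422927) = -480153*(((157286/38243)*(-1/250743) - 218617*(-1/6634)) + 422927) = -480153*(((157286*(1/38243))*(-1/250743) + 218617/6634) + 422927) = -480153*(((157286/38243)*(-1/250743) + 218617/6634) + 422927) = -480153*((-157286/9589164549 + 218617/6634) + 422927) = -480153*(2096353342773409/63614517618066 + 422927) = -480153*26906393445998572591/63614517618066 = -4306395177425517541762141/21204839206022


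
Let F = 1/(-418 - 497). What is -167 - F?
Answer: -152804/915 ≈ -167.00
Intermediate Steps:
F = -1/915 (F = 1/(-915) = -1/915 ≈ -0.0010929)
-167 - F = -167 - 1*(-1/915) = -167 + 1/915 = -152804/915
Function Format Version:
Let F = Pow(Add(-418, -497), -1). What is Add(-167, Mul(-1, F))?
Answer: Rational(-152804, 915) ≈ -167.00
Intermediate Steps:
F = Rational(-1, 915) (F = Pow(-915, -1) = Rational(-1, 915) ≈ -0.0010929)
Add(-167, Mul(-1, F)) = Add(-167, Mul(-1, Rational(-1, 915))) = Add(-167, Rational(1, 915)) = Rational(-152804, 915)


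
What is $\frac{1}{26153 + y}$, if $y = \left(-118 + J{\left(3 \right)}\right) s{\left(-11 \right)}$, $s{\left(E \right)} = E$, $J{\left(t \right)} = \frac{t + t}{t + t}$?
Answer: $\frac{1}{27440} \approx 3.6443 \cdot 10^{-5}$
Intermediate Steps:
$J{\left(t \right)} = 1$ ($J{\left(t \right)} = \frac{2 t}{2 t} = 2 t \frac{1}{2 t} = 1$)
$y = 1287$ ($y = \left(-118 + 1\right) \left(-11\right) = \left(-117\right) \left(-11\right) = 1287$)
$\frac{1}{26153 + y} = \frac{1}{26153 + 1287} = \frac{1}{27440}$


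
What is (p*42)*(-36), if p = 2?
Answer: -3024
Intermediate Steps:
(p*42)*(-36) = (2*42)*(-36) = 84*(-36) = -3024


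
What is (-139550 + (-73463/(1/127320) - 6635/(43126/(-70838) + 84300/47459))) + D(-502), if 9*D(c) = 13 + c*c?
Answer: -165201802769027661074/17662169547 ≈ -9.3534e+9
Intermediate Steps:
D(c) = 13/9 + c²/9 (D(c) = (13 + c*c)/9 = (13 + c²)/9 = 13/9 + c²/9)
(-139550 + (-73463/(1/127320) - 6635/(43126/(-70838) + 84300/47459))) + D(-502) = (-139550 + (-73463/(1/127320) - 6635/(43126/(-70838) + 84300/47459))) + (13/9 + (⅑)*(-502)²) = (-139550 + (-73463/1/127320 - 6635/(43126*(-1/70838) + 84300*(1/47459)))) + (13/9 + (⅑)*252004) = (-139550 + (-73463*127320 - 6635/(-21563/35419 + 84300/47459))) + (13/9 + 252004/9) = (-139550 + (-9353309160 - 6635/1962463283/1680950321)) + 252017/9 = (-139550 + (-9353309160 - 6635*1680950321/1962463283)) + 252017/9 = (-139550 + (-9353309160 - 11153105379835/1962463283)) + 252017/9 = (-139550 - 18355536954152952115/1962463283) + 252017/9 = -18355810815904094765/1962463283 + 252017/9 = -165201802769027661074/17662169547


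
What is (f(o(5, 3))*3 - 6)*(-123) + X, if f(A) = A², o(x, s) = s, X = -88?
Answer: -2671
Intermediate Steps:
(f(o(5, 3))*3 - 6)*(-123) + X = (3²*3 - 6)*(-123) - 88 = (9*3 - 6)*(-123) - 88 = (27 - 6)*(-123) - 88 = 21*(-123) - 88 = -2583 - 88 = -2671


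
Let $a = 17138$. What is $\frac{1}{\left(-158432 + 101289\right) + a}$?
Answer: $- \frac{1}{40005} \approx -2.4997 \cdot 10^{-5}$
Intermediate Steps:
$\frac{1}{\left(-158432 + 101289\right) + a} = \frac{1}{\left(-158432 + 101289\right) + 17138} = \frac{1}{-57143 + 17138} = \frac{1}{-40005} = - \frac{1}{40005}$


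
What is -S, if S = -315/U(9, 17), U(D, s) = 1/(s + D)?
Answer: 8190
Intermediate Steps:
U(D, s) = 1/(D + s)
S = -8190 (S = -315/(1/(9 + 17)) = -315/(1/26) = -315/1/26 = -315*26 = -8190)
-S = -1*(-8190) = 8190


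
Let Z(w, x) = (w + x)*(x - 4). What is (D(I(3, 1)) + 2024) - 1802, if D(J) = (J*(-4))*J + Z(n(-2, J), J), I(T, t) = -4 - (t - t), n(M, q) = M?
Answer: 206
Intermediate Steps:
Z(w, x) = (-4 + x)*(w + x) (Z(w, x) = (w + x)*(-4 + x) = (-4 + x)*(w + x))
I(T, t) = -4 (I(T, t) = -4 - 1*0 = -4 + 0 = -4)
D(J) = 8 - 6*J - 3*J² (D(J) = (J*(-4))*J + (J² - 4*(-2) - 4*J - 2*J) = (-4*J)*J + (J² + 8 - 4*J - 2*J) = -4*J² + (8 + J² - 6*J) = 8 - 6*J - 3*J²)
(D(I(3, 1)) + 2024) - 1802 = ((8 - 6*(-4) - 3*(-4)²) + 2024) - 1802 = ((8 + 24 - 3*16) + 2024) - 1802 = ((8 + 24 - 48) + 2024) - 1802 = (-16 + 2024) - 1802 = 2008 - 1802 = 206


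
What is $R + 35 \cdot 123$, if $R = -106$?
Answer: $4199$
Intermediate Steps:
$R + 35 \cdot 123 = -106 + 35 \cdot 123 = -106 + 4305 = 4199$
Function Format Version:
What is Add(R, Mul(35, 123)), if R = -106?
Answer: 4199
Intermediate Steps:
Add(R, Mul(35, 123)) = Add(-106, Mul(35, 123)) = Add(-106, 4305) = 4199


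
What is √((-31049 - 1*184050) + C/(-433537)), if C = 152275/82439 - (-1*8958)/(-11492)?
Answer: I*√53678540160945754056409939701442/15797237680406 ≈ 463.79*I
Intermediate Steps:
C = 505727869/473694494 (C = 152275*(1/82439) - (-8958)*(-1)/11492 = 152275/82439 - 1*4479/5746 = 152275/82439 - 4479/5746 = 505727869/473694494 ≈ 1.0676)
√((-31049 - 1*184050) + C/(-433537)) = √((-31049 - 1*184050) + (505727869/473694494)/(-433537)) = √((-31049 - 184050) + (505727869/473694494)*(-1/433537)) = √(-215099 - 505727869/205364089845278) = √(-44173610362135180391/205364089845278) = I*√53678540160945754056409939701442/15797237680406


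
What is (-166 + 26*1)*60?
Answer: -8400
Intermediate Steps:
(-166 + 26*1)*60 = (-166 + 26)*60 = -140*60 = -8400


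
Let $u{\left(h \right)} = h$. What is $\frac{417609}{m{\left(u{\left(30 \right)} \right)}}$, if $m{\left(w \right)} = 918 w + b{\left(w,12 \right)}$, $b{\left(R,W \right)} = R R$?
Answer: $\frac{46401}{3160} \approx 14.684$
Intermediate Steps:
$b{\left(R,W \right)} = R^{2}$
$m{\left(w \right)} = w^{2} + 918 w$ ($m{\left(w \right)} = 918 w + w^{2} = w^{2} + 918 w$)
$\frac{417609}{m{\left(u{\left(30 \right)} \right)}} = \frac{417609}{30 \left(918 + 30\right)} = \frac{417609}{30 \cdot 948} = \frac{417609}{28440} = 417609 \cdot \frac{1}{28440} = \frac{46401}{3160}$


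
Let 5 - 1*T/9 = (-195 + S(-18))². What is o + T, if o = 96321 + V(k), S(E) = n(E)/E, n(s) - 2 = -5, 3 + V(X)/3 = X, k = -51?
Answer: -981745/4 ≈ -2.4544e+5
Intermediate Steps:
V(X) = -9 + 3*X
n(s) = -3 (n(s) = 2 - 5 = -3)
S(E) = -3/E
T = -1366381/4 (T = 45 - 9*(-195 - 3/(-18))² = 45 - 9*(-195 - 3*(-1/18))² = 45 - 9*(-195 + ⅙)² = 45 - 9*(-1169/6)² = 45 - 9*1366561/36 = 45 - 1366561/4 = -1366381/4 ≈ -3.4160e+5)
o = 96159 (o = 96321 + (-9 + 3*(-51)) = 96321 + (-9 - 153) = 96321 - 162 = 96159)
o + T = 96159 - 1366381/4 = -981745/4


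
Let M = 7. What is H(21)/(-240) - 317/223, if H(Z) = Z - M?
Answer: -39601/26760 ≈ -1.4799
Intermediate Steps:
H(Z) = -7 + Z (H(Z) = Z - 1*7 = Z - 7 = -7 + Z)
H(21)/(-240) - 317/223 = (-7 + 21)/(-240) - 317/223 = 14*(-1/240) - 317*1/223 = -7/120 - 317/223 = -39601/26760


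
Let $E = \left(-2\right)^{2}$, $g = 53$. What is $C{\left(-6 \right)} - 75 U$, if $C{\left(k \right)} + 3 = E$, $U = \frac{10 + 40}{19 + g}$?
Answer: $- \frac{613}{12} \approx -51.083$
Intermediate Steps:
$U = \frac{25}{36}$ ($U = \frac{10 + 40}{19 + 53} = \frac{50}{72} = 50 \cdot \frac{1}{72} = \frac{25}{36} \approx 0.69444$)
$E = 4$
$C{\left(k \right)} = 1$ ($C{\left(k \right)} = -3 + 4 = 1$)
$C{\left(-6 \right)} - 75 U = 1 - \frac{625}{12} = - \frac{613}{12}$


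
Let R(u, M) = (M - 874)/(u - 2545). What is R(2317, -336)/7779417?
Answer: 605/886853538 ≈ 6.8219e-7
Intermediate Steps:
R(u, M) = (-874 + M)/(-2545 + u)
R(2317, -336)/7779417 = ((-874 - 336)/(-2545 + 2317))/7779417 = (-1210/(-228))*(1/7779417) = -1/228*(-1210)*(1/7779417) = (605/114)*(1/7779417) = 605/886853538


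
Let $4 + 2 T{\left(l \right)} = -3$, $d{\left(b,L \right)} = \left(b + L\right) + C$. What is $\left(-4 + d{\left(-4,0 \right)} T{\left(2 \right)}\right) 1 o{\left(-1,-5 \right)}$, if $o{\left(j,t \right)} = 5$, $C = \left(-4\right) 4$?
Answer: $330$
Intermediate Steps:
$C = -16$
$d{\left(b,L \right)} = -16 + L + b$ ($d{\left(b,L \right)} = \left(b + L\right) - 16 = \left(L + b\right) - 16 = -16 + L + b$)
$T{\left(l \right)} = - \frac{7}{2}$ ($T{\left(l \right)} = -2 + \frac{1}{2} \left(-3\right) = -2 - \frac{3}{2} = - \frac{7}{2}$)
$\left(-4 + d{\left(-4,0 \right)} T{\left(2 \right)}\right) 1 o{\left(-1,-5 \right)} = \left(-4 + \left(-16 + 0 - 4\right) \left(- \frac{7}{2}\right)\right) 1 \cdot 5 = \left(-4 - -70\right) 1 \cdot 5 = \left(-4 + 70\right) 1 \cdot 5 = 66 \cdot 1 \cdot 5 = 66 \cdot 5 = 330$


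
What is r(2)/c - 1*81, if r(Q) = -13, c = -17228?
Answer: -1395455/17228 ≈ -80.999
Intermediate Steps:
r(2)/c - 1*81 = -13/(-17228) - 1*81 = -13*(-1/17228) - 81 = 13/17228 - 81 = -1395455/17228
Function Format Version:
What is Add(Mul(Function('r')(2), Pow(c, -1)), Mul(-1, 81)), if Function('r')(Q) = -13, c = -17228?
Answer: Rational(-1395455, 17228) ≈ -80.999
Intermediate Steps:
Add(Mul(Function('r')(2), Pow(c, -1)), Mul(-1, 81)) = Add(Mul(-13, Pow(-17228, -1)), Mul(-1, 81)) = Add(Mul(-13, Rational(-1, 17228)), -81) = Add(Rational(13, 17228), -81) = Rational(-1395455, 17228)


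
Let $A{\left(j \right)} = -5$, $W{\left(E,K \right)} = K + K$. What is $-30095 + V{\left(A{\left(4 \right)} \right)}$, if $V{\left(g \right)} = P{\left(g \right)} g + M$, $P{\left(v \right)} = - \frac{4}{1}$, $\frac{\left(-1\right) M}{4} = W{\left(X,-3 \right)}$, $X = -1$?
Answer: $-30051$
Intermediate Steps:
$W{\left(E,K \right)} = 2 K$
$M = 24$ ($M = - 4 \cdot 2 \left(-3\right) = \left(-4\right) \left(-6\right) = 24$)
$P{\left(v \right)} = -4$ ($P{\left(v \right)} = \left(-4\right) 1 = -4$)
$V{\left(g \right)} = 24 - 4 g$ ($V{\left(g \right)} = - 4 g + 24 = 24 - 4 g$)
$-30095 + V{\left(A{\left(4 \right)} \right)} = -30095 + \left(24 - -20\right) = -30095 + \left(24 + 20\right) = -30095 + 44 = -30051$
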